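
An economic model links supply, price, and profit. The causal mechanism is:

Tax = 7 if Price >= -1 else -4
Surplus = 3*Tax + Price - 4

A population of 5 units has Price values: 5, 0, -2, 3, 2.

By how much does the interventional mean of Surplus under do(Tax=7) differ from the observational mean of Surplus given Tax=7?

do(Tax=7) breaks Tax's dependence on Price. With Tax=7 fixed, Surplus across the units is 22, 17, 15, 20, 19, mean 18.6.
E[Surplus|Tax=7] averages over only the 4 units with Tax=7 (Price = 5, 0, 3, 2): Surplus = 22, 17, 20, 19, mean 19.5.
Difference = 18.6 − 19.5 = -0.9.

-0.9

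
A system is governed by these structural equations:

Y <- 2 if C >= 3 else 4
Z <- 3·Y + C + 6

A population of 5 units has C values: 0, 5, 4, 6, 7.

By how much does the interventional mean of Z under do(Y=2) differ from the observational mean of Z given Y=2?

-1.1

The intervention sets Y=2 in all 5 units regardless of C. Recomputing Z per unit gives 12, 17, 16, 18, 19; average 16.4.
Observing Y=2 restricts to units where Y's equation naturally yields 2: C ∈ {5, 4, 6, 7}. In that subpopulation Z = 17, 16, 18, 19, mean 17.5.
Difference = 16.4 − 17.5 = -1.1.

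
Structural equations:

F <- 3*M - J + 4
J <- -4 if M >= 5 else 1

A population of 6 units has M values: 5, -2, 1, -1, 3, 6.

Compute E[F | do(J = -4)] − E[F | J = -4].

Every unit gets J=-4 under the intervention. F values become 23, 2, 11, 5, 17, 26; E[F|do(J=-4)] = 14.
Conditioning on J=-4 selects the 2 unit(s) with M ∈ {5, 6}. Their F values: 23, 26. Mean = 24.5.
Difference = 14 − 24.5 = -10.5.

-10.5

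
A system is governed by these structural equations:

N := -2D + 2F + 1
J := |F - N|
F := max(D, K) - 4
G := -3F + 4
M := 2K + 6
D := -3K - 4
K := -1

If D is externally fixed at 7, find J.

do(D=7) replaces the equation D := -3K - 4 with the constant D = 7.
F = max(D, K) - 4  [with D=7, K=-1]  = 3
N = -2D + 2F + 1  [with D=7, F=3]  = -7
J = |F - N|  [with F=3, N=-7]  = 10

10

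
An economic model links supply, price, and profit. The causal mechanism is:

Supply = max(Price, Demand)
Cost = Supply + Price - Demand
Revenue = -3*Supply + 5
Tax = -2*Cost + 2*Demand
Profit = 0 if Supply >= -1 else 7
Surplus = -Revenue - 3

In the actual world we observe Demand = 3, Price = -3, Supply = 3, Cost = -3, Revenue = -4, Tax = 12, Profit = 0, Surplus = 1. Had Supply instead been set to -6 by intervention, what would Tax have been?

The intervention breaks the incoming arrows to Supply: Supply = max(Price, Demand) no longer applies, and Supply = -6.
Cost = Supply + Price - Demand  [with Supply=-6, Price=-3, Demand=3]  = -12
Tax = -2*Cost + 2*Demand  [with Cost=-12, Demand=3]  = 30

30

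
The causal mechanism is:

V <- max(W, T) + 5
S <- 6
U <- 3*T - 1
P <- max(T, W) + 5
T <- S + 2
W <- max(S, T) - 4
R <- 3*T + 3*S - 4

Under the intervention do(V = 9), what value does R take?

Under do(V=9), the mechanism V <- max(W, T) + 5 is discarded; V is fixed at 9.
Since R is not a descendant of the intervened variable, it is unaffected.
T = S + 2  [with S=6]  = 8
R = 3*T + 3*S - 4  [with T=8, S=6]  = 38

38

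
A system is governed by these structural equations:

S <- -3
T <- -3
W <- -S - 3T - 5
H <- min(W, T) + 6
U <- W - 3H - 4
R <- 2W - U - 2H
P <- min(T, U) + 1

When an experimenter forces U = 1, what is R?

7

The intervention breaks the incoming arrows to U: U <- W - 3H - 4 no longer applies, and U = 1.
W = -S - 3T - 5  [with S=-3, T=-3]  = 7
H = min(W, T) + 6  [with W=7, T=-3]  = 3
R = 2W - U - 2H  [with W=7, U=1, H=3]  = 7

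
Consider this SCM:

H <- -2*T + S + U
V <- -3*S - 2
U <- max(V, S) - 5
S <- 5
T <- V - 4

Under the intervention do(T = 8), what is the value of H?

-11

do(T=8) replaces the equation T <- V - 4 with the constant T = 8.
V = -3*S - 2  [with S=5]  = -17
U = max(V, S) - 5  [with V=-17, S=5]  = 0
H = -2*T + S + U  [with T=8, S=5, U=0]  = -11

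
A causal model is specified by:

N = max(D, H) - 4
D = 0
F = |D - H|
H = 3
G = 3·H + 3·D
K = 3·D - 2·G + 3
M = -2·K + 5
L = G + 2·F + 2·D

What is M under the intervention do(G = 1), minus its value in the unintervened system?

-32

Under do(G=1), the mechanism G = 3·H + 3·D is discarded; G is fixed at 1.
K = 3·D - 2·G + 3  [with D=0, G=1]  = 1
M = -2·K + 5  [with K=1]  = 3
Without intervention: G = 3·H + 3·D  [with H=3, D=0]  = 9; K = 3·D - 2·G + 3  [with D=0, G=9]  = -15; M = -2·K + 5  [with K=-15]  = 35.
Change = 3 − 35 = -32.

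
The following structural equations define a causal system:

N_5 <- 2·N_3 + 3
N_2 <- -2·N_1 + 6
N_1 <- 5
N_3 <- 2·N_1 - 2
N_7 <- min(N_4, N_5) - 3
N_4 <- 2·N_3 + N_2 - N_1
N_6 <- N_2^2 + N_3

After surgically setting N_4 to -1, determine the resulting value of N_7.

The intervention breaks the incoming arrows to N_4: N_4 <- 2·N_3 + N_2 - N_1 no longer applies, and N_4 = -1.
N_3 = 2·N_1 - 2  [with N_1=5]  = 8
N_5 = 2·N_3 + 3  [with N_3=8]  = 19
N_7 = min(N_4, N_5) - 3  [with N_4=-1, N_5=19]  = -4

-4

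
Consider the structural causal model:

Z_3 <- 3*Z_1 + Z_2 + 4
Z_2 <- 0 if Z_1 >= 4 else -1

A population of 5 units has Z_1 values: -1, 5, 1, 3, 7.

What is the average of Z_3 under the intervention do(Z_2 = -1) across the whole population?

12

Under do(Z_2=-1), Z_2's equation is replaced by Z_2=-1 for every unit. Per-unit Z_3: 0, 18, 6, 12, 24. Mean = 12.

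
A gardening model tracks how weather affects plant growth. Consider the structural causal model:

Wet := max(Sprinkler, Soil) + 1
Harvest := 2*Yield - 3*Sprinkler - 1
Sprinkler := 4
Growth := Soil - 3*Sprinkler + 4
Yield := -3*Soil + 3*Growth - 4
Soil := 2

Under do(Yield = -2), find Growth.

The intervention breaks the incoming arrows to Yield: Yield := -3*Soil + 3*Growth - 4 no longer applies, and Yield = -2.
Since Growth is not a descendant of the intervened variable, it is unaffected.
Growth = Soil - 3*Sprinkler + 4  [with Soil=2, Sprinkler=4]  = -6

-6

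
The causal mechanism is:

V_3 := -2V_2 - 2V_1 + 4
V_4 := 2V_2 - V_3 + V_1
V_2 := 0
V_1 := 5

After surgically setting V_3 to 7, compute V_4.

The intervention breaks the incoming arrows to V_3: V_3 := -2V_2 - 2V_1 + 4 no longer applies, and V_3 = 7.
V_4 = 2V_2 - V_3 + V_1  [with V_2=0, V_3=7, V_1=5]  = -2

-2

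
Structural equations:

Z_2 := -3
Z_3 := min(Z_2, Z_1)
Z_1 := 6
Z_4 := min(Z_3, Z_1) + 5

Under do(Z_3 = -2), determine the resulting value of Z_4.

3

The intervention breaks the incoming arrows to Z_3: Z_3 := min(Z_2, Z_1) no longer applies, and Z_3 = -2.
Z_4 = min(Z_3, Z_1) + 5  [with Z_3=-2, Z_1=6]  = 3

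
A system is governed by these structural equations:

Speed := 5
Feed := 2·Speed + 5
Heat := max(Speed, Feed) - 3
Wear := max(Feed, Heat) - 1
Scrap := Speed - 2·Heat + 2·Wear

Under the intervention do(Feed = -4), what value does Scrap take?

3

do(Feed=-4) replaces the equation Feed := 2·Speed + 5 with the constant Feed = -4.
Heat = max(Speed, Feed) - 3  [with Speed=5, Feed=-4]  = 2
Wear = max(Feed, Heat) - 1  [with Feed=-4, Heat=2]  = 1
Scrap = Speed - 2·Heat + 2·Wear  [with Speed=5, Heat=2, Wear=1]  = 3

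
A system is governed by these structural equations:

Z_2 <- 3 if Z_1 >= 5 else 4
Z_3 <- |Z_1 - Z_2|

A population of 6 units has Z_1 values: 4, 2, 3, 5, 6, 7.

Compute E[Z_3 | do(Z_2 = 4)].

Every unit gets Z_2=4 under the intervention. Z_3 values become 0, 2, 1, 1, 2, 3; E[Z_3|do(Z_2=4)] = 1.5.

1.5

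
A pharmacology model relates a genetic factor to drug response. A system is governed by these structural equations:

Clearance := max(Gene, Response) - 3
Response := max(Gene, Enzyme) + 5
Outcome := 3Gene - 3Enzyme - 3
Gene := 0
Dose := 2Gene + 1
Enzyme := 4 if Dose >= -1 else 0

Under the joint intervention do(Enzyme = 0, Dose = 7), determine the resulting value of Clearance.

Setting Enzyme = 0, Dose = 7 by intervention discards those variables' equations.
Response = max(Gene, Enzyme) + 5  [with Gene=0, Enzyme=0]  = 5
Clearance = max(Gene, Response) - 3  [with Gene=0, Response=5]  = 2

2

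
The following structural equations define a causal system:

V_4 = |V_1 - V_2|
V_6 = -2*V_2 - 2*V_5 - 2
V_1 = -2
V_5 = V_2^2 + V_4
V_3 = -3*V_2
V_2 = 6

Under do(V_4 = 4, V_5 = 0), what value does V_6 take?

The joint intervention fixes V_4 = 4, V_5 = 0, removing each variable's own equation.
V_6 = -2*V_2 - 2*V_5 - 2  [with V_2=6, V_5=0]  = -14

-14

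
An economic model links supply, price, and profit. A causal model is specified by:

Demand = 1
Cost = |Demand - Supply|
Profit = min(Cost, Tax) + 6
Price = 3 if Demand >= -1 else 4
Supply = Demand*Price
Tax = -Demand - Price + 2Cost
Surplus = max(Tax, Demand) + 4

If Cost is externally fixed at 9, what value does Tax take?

14

Intervening sets Cost = 9 and removes its equation (Cost = |Demand - Supply|).
Price = 3 if Demand >= -1 else 4  [with Demand=1]  = 3
Tax = -Demand - Price + 2Cost  [with Demand=1, Price=3, Cost=9]  = 14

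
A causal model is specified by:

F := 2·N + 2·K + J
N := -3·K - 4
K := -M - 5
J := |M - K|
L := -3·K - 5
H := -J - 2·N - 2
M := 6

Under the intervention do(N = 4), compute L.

The intervention breaks the incoming arrows to N: N := -3·K - 4 no longer applies, and N = 4.
No directed path runs from N to L, so L keeps its natural value.
K = -M - 5  [with M=6]  = -11
L = -3·K - 5  [with K=-11]  = 28

28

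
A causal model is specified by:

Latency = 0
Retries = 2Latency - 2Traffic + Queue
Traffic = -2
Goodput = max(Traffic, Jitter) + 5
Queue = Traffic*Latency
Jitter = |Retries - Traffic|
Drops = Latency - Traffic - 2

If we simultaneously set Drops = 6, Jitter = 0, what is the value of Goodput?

5

Setting Drops = 6, Jitter = 0 by intervention discards those variables' equations.
Goodput = max(Traffic, Jitter) + 5  [with Traffic=-2, Jitter=0]  = 5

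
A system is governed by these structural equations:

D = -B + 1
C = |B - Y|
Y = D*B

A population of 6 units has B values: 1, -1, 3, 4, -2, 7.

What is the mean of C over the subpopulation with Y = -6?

6.5

Conditioning on Y=-6 selects the 2 unit(s) with B ∈ {3, -2}. Their C values: 9, 4. Mean = 6.5.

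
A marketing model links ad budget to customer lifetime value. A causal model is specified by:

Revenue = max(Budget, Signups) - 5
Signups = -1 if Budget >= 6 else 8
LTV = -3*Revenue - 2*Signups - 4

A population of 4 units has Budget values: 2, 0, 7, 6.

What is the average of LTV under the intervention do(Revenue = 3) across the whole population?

-20

do(Revenue=3) breaks Revenue's dependence on Budget. With Revenue=3 fixed, LTV across the units is -29, -29, -11, -11, mean -20.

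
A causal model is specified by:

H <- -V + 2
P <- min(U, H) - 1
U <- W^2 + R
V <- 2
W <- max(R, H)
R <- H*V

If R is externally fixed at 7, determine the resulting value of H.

Under do(R=7), the mechanism R <- H*V is discarded; R is fixed at 7.
Since H is not a descendant of the intervened variable, it is unaffected.
H = -V + 2  [with V=2]  = 0

0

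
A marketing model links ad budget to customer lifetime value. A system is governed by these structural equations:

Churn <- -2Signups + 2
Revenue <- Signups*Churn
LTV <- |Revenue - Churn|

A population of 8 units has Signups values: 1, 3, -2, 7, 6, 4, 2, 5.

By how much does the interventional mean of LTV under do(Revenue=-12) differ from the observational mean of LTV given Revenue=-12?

The intervention sets Revenue=-12 in all 8 units regardless of Signups. Recomputing LTV per unit gives 12, 8, 18, 0, 2, 6, 10, 4; average 7.5.
E[LTV|Revenue=-12] averages over only the 2 units with Revenue=-12 (Signups = 3, -2): LTV = 8, 18, mean 13.
Difference = 7.5 − 13 = -5.5.

-5.5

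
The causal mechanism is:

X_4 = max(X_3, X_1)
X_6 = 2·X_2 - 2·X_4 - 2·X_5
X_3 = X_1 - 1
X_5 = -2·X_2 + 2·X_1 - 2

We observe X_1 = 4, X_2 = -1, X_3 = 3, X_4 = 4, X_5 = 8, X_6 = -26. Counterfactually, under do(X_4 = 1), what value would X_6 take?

-20

Under do(X_4=1), the mechanism X_4 = max(X_3, X_1) is discarded; X_4 is fixed at 1.
X_5 = -2·X_2 + 2·X_1 - 2  [with X_2=-1, X_1=4]  = 8
X_6 = 2·X_2 - 2·X_4 - 2·X_5  [with X_2=-1, X_4=1, X_5=8]  = -20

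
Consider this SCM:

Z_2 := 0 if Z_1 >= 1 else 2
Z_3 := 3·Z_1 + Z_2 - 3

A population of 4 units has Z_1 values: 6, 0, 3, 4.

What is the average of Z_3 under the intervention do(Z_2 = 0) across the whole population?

6.75

do(Z_2=0) breaks Z_2's dependence on Z_1. With Z_2=0 fixed, Z_3 across the units is 15, -3, 6, 9, mean 6.75.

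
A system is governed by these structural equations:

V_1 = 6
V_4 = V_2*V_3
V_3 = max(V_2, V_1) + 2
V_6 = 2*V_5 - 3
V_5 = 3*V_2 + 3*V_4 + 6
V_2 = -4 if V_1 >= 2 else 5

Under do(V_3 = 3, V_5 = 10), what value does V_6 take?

17

Setting V_3 = 3, V_5 = 10 by intervention discards those variables' equations.
V_6 = 2*V_5 - 3  [with V_5=10]  = 17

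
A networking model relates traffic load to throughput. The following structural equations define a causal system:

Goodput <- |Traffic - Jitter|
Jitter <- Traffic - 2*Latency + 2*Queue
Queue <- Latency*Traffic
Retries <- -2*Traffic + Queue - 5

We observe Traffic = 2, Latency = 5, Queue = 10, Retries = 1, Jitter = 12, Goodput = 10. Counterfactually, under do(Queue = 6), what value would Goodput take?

The intervention breaks the incoming arrows to Queue: Queue <- Latency*Traffic no longer applies, and Queue = 6.
Jitter = Traffic - 2*Latency + 2*Queue  [with Traffic=2, Latency=5, Queue=6]  = 4
Goodput = |Traffic - Jitter|  [with Traffic=2, Jitter=4]  = 2

2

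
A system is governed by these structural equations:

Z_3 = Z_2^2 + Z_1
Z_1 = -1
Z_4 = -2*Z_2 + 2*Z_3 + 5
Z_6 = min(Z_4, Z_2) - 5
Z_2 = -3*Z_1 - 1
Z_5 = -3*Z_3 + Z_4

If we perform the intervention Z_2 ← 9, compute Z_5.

do(Z_2=9) replaces the equation Z_2 = -3*Z_1 - 1 with the constant Z_2 = 9.
Z_3 = Z_2^2 + Z_1  [with Z_2=9, Z_1=-1]  = 80
Z_4 = -2*Z_2 + 2*Z_3 + 5  [with Z_2=9, Z_3=80]  = 147
Z_5 = -3*Z_3 + Z_4  [with Z_3=80, Z_4=147]  = -93

-93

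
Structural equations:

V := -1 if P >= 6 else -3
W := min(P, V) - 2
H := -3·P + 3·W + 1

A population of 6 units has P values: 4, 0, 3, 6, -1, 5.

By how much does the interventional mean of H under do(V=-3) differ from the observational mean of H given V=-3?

-1.9

The intervention sets V=-3 in all 6 units regardless of P. Recomputing H per unit gives -26, -14, -23, -32, -11, -29; average -22.5.
Conditioning on V=-3 selects the 5 unit(s) with P ∈ {4, 0, 3, -1, 5}. Their H values: -26, -14, -23, -11, -29. Mean = -20.6.
Difference = -22.5 − (-20.6) = -1.9.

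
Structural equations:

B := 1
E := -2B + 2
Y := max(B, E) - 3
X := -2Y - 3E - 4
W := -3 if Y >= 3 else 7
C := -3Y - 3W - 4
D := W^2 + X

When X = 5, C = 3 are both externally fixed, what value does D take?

54

Setting X = 5, C = 3 by intervention discards those variables' equations.
E = -2B + 2  [with B=1]  = 0
Y = max(B, E) - 3  [with B=1, E=0]  = -2
W = -3 if Y >= 3 else 7  [with Y=-2]  = 7
D = W^2 + X  [with W=7, X=5]  = 54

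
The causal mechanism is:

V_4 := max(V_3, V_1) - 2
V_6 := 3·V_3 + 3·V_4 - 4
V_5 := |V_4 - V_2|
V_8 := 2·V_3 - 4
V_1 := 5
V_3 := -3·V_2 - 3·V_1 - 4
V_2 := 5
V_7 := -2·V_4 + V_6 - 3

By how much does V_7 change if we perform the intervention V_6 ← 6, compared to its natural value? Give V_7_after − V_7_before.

103

Intervening sets V_6 = 6 and removes its equation (V_6 := 3·V_3 + 3·V_4 - 4).
V_3 = -3·V_2 - 3·V_1 - 4  [with V_2=5, V_1=5]  = -34
V_4 = max(V_3, V_1) - 2  [with V_3=-34, V_1=5]  = 3
V_7 = -2·V_4 + V_6 - 3  [with V_4=3, V_6=6]  = -3
Without intervention: V_3 = -3·V_2 - 3·V_1 - 4  [with V_2=5, V_1=5]  = -34; V_4 = max(V_3, V_1) - 2  [with V_3=-34, V_1=5]  = 3; V_6 = 3·V_3 + 3·V_4 - 4  [with V_3=-34, V_4=3]  = -97; V_7 = -2·V_4 + V_6 - 3  [with V_4=3, V_6=-97]  = -106.
Change = -3 − (-106) = 103.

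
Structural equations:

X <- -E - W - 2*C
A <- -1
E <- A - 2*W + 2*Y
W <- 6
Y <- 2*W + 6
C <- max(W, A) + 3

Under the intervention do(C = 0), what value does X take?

-29

Under do(C=0), the mechanism C <- max(W, A) + 3 is discarded; C is fixed at 0.
Y = 2*W + 6  [with W=6]  = 18
E = A - 2*W + 2*Y  [with A=-1, W=6, Y=18]  = 23
X = -E - W - 2*C  [with E=23, W=6, C=0]  = -29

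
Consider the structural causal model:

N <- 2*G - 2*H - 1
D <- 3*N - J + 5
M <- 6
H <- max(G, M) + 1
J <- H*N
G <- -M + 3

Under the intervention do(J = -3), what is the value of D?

The intervention breaks the incoming arrows to J: J <- H*N no longer applies, and J = -3.
G = -M + 3  [with M=6]  = -3
H = max(G, M) + 1  [with G=-3, M=6]  = 7
N = 2*G - 2*H - 1  [with G=-3, H=7]  = -21
D = 3*N - J + 5  [with N=-21, J=-3]  = -55

-55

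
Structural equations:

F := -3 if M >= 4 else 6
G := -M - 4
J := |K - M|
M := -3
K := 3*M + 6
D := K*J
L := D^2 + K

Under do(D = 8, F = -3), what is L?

61

Setting D = 8, F = -3 by intervention discards those variables' equations.
K = 3*M + 6  [with M=-3]  = -3
L = D^2 + K  [with D=8, K=-3]  = 61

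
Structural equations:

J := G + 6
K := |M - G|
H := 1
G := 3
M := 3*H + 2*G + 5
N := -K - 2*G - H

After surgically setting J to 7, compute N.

Under do(J=7), the mechanism J := G + 6 is discarded; J is fixed at 7.
Since N is not a descendant of the intervened variable, it is unaffected.
M = 3*H + 2*G + 5  [with H=1, G=3]  = 14
K = |M - G|  [with M=14, G=3]  = 11
N = -K - 2*G - H  [with K=11, G=3, H=1]  = -18

-18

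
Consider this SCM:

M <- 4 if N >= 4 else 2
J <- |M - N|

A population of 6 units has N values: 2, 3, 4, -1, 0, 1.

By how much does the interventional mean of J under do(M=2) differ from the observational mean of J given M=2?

Under do(M=2), M's equation is replaced by M=2 for every unit. Per-unit J: 0, 1, 2, 3, 2, 1. Mean = 1.5.
E[J|M=2] averages over only the 5 units with M=2 (N = 2, 3, -1, 0, 1): J = 0, 1, 3, 2, 1, mean 1.4.
Difference = 1.5 − 1.4 = 0.1.

0.1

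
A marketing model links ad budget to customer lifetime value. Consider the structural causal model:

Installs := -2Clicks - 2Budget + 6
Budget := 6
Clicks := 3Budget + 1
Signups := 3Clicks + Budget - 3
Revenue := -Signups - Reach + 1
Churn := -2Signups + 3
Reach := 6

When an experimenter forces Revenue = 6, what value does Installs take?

-44

Under do(Revenue=6), the mechanism Revenue := -Signups - Reach + 1 is discarded; Revenue is fixed at 6.
Since Installs is not a descendant of the intervened variable, it is unaffected.
Clicks = 3Budget + 1  [with Budget=6]  = 19
Installs = -2Clicks - 2Budget + 6  [with Clicks=19, Budget=6]  = -44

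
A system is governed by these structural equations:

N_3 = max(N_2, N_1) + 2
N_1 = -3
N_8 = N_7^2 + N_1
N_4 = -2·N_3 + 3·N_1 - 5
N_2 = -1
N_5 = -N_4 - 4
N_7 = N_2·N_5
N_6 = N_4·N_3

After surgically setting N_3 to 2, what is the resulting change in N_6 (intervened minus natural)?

The intervention breaks the incoming arrows to N_3: N_3 = max(N_2, N_1) + 2 no longer applies, and N_3 = 2.
N_4 = -2·N_3 + 3·N_1 - 5  [with N_3=2, N_1=-3]  = -18
N_6 = N_4·N_3  [with N_4=-18, N_3=2]  = -36
Without intervention: N_3 = max(N_2, N_1) + 2  [with N_2=-1, N_1=-3]  = 1; N_4 = -2·N_3 + 3·N_1 - 5  [with N_3=1, N_1=-3]  = -16; N_6 = N_4·N_3  [with N_4=-16, N_3=1]  = -16.
Change = -36 − (-16) = -20.

-20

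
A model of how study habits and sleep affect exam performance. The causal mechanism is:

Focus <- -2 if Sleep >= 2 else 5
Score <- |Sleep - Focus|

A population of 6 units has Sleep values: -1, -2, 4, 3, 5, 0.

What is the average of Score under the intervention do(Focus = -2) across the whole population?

do(Focus=-2) breaks Focus's dependence on Sleep. With Focus=-2 fixed, Score across the units is 1, 0, 6, 5, 7, 2, mean 3.5.

3.5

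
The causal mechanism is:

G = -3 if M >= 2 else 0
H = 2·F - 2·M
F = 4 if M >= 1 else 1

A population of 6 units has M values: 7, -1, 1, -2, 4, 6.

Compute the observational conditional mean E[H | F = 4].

Conditioning on F=4 selects the 4 unit(s) with M ∈ {7, 1, 4, 6}. Their H values: -6, 6, 0, -4. Mean = -1.

-1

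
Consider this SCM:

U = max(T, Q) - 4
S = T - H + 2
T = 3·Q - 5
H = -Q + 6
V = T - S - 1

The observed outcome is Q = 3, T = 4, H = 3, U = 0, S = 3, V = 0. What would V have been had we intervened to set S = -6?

The intervention breaks the incoming arrows to S: S = T - H + 2 no longer applies, and S = -6.
T = 3·Q - 5  [with Q=3]  = 4
V = T - S - 1  [with T=4, S=-6]  = 9

9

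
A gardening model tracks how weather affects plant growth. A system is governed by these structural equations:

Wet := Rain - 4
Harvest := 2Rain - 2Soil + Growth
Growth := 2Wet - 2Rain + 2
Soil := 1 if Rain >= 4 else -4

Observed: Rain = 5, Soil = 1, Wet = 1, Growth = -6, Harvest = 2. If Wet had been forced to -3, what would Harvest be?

-6

do(Wet=-3) replaces the equation Wet := Rain - 4 with the constant Wet = -3.
Soil = 1 if Rain >= 4 else -4  [with Rain=5]  = 1
Growth = 2Wet - 2Rain + 2  [with Wet=-3, Rain=5]  = -14
Harvest = 2Rain - 2Soil + Growth  [with Rain=5, Soil=1, Growth=-14]  = -6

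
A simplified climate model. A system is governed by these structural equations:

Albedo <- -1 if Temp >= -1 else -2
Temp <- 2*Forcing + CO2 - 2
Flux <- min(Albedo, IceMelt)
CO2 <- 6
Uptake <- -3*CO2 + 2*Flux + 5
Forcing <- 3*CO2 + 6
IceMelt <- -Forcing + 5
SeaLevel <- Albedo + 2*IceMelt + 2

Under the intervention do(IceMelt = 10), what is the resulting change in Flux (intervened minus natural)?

18

The intervention breaks the incoming arrows to IceMelt: IceMelt <- -Forcing + 5 no longer applies, and IceMelt = 10.
Forcing = 3*CO2 + 6  [with CO2=6]  = 24
Temp = 2*Forcing + CO2 - 2  [with Forcing=24, CO2=6]  = 52
Albedo = -1 if Temp >= -1 else -2  [with Temp=52]  = -1
Flux = min(Albedo, IceMelt)  [with Albedo=-1, IceMelt=10]  = -1
Without intervention: Forcing = 3*CO2 + 6  [with CO2=6]  = 24; Temp = 2*Forcing + CO2 - 2  [with Forcing=24, CO2=6]  = 52; IceMelt = -Forcing + 5  [with Forcing=24]  = -19; Albedo = -1 if Temp >= -1 else -2  [with Temp=52]  = -1; Flux = min(Albedo, IceMelt)  [with Albedo=-1, IceMelt=-19]  = -19.
Change = -1 − (-19) = 18.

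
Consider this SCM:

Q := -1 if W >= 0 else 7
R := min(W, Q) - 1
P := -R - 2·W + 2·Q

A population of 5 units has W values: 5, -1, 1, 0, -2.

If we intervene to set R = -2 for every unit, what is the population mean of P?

do(R=-2) breaks R's dependence on W. With R=-2 fixed, P across the units is -10, 18, -2, 0, 20, mean 5.2.

5.2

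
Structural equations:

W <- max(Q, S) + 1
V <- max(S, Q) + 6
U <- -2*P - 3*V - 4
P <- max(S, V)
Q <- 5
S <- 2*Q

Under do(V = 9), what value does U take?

-51

Under do(V=9), the mechanism V <- max(S, Q) + 6 is discarded; V is fixed at 9.
S = 2*Q  [with Q=5]  = 10
P = max(S, V)  [with S=10, V=9]  = 10
U = -2*P - 3*V - 4  [with P=10, V=9]  = -51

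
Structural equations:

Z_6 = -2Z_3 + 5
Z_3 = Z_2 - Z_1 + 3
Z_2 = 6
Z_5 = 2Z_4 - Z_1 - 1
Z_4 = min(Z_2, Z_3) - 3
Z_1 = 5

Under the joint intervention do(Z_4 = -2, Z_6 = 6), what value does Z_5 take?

Setting Z_4 = -2, Z_6 = 6 by intervention discards those variables' equations.
Z_5 = 2Z_4 - Z_1 - 1  [with Z_4=-2, Z_1=5]  = -10

-10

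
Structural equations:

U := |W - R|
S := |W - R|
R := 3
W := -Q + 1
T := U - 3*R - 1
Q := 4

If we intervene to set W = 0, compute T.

-7

The intervention breaks the incoming arrows to W: W := -Q + 1 no longer applies, and W = 0.
U = |W - R|  [with W=0, R=3]  = 3
T = U - 3*R - 1  [with U=3, R=3]  = -7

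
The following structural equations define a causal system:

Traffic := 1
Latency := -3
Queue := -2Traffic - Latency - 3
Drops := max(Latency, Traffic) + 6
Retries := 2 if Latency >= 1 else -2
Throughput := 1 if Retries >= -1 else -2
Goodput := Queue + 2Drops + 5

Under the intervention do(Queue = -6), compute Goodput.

The intervention breaks the incoming arrows to Queue: Queue := -2Traffic - Latency - 3 no longer applies, and Queue = -6.
Drops = max(Latency, Traffic) + 6  [with Latency=-3, Traffic=1]  = 7
Goodput = Queue + 2Drops + 5  [with Queue=-6, Drops=7]  = 13

13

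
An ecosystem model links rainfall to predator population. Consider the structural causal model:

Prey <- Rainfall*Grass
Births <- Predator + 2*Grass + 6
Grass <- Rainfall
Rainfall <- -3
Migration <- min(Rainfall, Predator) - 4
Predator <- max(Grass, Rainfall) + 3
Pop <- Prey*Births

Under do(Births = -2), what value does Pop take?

Under do(Births=-2), the mechanism Births <- Predator + 2*Grass + 6 is discarded; Births is fixed at -2.
Grass = Rainfall  [with Rainfall=-3]  = -3
Prey = Rainfall*Grass  [with Rainfall=-3, Grass=-3]  = 9
Pop = Prey*Births  [with Prey=9, Births=-2]  = -18

-18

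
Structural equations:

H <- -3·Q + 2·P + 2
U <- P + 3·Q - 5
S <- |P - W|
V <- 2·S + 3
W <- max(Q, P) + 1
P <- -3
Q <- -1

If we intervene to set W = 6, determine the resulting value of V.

Under do(W=6), the mechanism W <- max(Q, P) + 1 is discarded; W is fixed at 6.
S = |P - W|  [with P=-3, W=6]  = 9
V = 2·S + 3  [with S=9]  = 21

21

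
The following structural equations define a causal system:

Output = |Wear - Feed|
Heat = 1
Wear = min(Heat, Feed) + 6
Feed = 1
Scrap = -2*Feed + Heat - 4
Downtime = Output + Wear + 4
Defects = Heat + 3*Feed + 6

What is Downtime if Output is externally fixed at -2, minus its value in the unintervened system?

-8

Intervening sets Output = -2 and removes its equation (Output = |Wear - Feed|).
Wear = min(Heat, Feed) + 6  [with Heat=1, Feed=1]  = 7
Downtime = Output + Wear + 4  [with Output=-2, Wear=7]  = 9
Without intervention: Wear = min(Heat, Feed) + 6  [with Heat=1, Feed=1]  = 7; Output = |Wear - Feed|  [with Wear=7, Feed=1]  = 6; Downtime = Output + Wear + 4  [with Output=6, Wear=7]  = 17.
Change = 9 − 17 = -8.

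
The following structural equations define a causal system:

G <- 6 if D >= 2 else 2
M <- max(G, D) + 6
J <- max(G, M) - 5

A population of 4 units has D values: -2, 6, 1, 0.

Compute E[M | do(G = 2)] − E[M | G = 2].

1

do(G=2) breaks G's dependence on D. With G=2 fixed, M across the units is 8, 12, 8, 8, mean 9.
Conditioning on G=2 selects the 3 unit(s) with D ∈ {-2, 1, 0}. Their M values: 8, 8, 8. Mean = 8.
Difference = 9 − 8 = 1.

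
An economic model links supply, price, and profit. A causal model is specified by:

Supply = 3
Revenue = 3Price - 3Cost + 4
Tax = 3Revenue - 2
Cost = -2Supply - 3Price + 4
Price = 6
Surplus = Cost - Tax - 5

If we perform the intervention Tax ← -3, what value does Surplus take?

The intervention breaks the incoming arrows to Tax: Tax = 3Revenue - 2 no longer applies, and Tax = -3.
Cost = -2Supply - 3Price + 4  [with Supply=3, Price=6]  = -20
Surplus = Cost - Tax - 5  [with Cost=-20, Tax=-3]  = -22

-22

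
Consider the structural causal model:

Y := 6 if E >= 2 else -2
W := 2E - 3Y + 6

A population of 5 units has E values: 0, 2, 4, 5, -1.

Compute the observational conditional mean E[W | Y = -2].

Conditioning on Y=-2 selects the 2 unit(s) with E ∈ {0, -1}. Their W values: 12, 10. Mean = 11.

11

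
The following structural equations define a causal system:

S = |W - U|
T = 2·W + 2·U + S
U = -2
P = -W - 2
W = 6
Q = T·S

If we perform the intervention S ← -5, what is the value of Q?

The intervention breaks the incoming arrows to S: S = |W - U| no longer applies, and S = -5.
T = 2·W + 2·U + S  [with W=6, U=-2, S=-5]  = 3
Q = T·S  [with T=3, S=-5]  = -15

-15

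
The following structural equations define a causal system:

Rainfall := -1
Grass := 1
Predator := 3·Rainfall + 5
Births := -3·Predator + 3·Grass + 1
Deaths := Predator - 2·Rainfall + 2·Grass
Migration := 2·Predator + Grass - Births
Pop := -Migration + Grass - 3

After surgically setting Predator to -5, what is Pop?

26

The intervention breaks the incoming arrows to Predator: Predator := 3·Rainfall + 5 no longer applies, and Predator = -5.
Births = -3·Predator + 3·Grass + 1  [with Predator=-5, Grass=1]  = 19
Migration = 2·Predator + Grass - Births  [with Predator=-5, Grass=1, Births=19]  = -28
Pop = -Migration + Grass - 3  [with Migration=-28, Grass=1]  = 26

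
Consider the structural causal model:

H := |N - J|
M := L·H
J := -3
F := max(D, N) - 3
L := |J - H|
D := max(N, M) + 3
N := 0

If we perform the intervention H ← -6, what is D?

3

The intervention breaks the incoming arrows to H: H := |N - J| no longer applies, and H = -6.
L = |J - H|  [with J=-3, H=-6]  = 3
M = L·H  [with L=3, H=-6]  = -18
D = max(N, M) + 3  [with N=0, M=-18]  = 3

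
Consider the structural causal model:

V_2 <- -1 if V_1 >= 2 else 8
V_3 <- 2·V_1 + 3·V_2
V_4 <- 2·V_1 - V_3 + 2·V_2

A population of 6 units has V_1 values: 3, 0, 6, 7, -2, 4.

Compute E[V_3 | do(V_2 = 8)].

30

Every unit gets V_2=8 under the intervention. V_3 values become 30, 24, 36, 38, 20, 32; E[V_3|do(V_2=8)] = 30.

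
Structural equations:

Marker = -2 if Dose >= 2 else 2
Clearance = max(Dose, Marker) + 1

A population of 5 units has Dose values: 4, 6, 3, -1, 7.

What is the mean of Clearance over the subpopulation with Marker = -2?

6

Conditioning on Marker=-2 selects the 4 unit(s) with Dose ∈ {4, 6, 3, 7}. Their Clearance values: 5, 7, 4, 8. Mean = 6.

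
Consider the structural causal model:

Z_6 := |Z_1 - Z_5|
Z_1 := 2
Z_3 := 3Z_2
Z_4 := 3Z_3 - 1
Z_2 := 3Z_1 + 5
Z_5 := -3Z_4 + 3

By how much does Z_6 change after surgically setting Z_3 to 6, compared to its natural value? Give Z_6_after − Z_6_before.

The intervention breaks the incoming arrows to Z_3: Z_3 := 3Z_2 no longer applies, and Z_3 = 6.
Z_4 = 3Z_3 - 1  [with Z_3=6]  = 17
Z_5 = -3Z_4 + 3  [with Z_4=17]  = -48
Z_6 = |Z_1 - Z_5|  [with Z_1=2, Z_5=-48]  = 50
Without intervention: Z_2 = 3Z_1 + 5  [with Z_1=2]  = 11; Z_3 = 3Z_2  [with Z_2=11]  = 33; Z_4 = 3Z_3 - 1  [with Z_3=33]  = 98; Z_5 = -3Z_4 + 3  [with Z_4=98]  = -291; Z_6 = |Z_1 - Z_5|  [with Z_1=2, Z_5=-291]  = 293.
Change = 50 − 293 = -243.

-243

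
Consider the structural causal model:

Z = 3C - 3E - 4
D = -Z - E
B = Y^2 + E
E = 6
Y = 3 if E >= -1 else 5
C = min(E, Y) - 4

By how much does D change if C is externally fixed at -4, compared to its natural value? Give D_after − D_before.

do(C=-4) replaces the equation C = min(E, Y) - 4 with the constant C = -4.
Z = 3C - 3E - 4  [with C=-4, E=6]  = -34
D = -Z - E  [with Z=-34, E=6]  = 28
Without intervention: Y = 3 if E >= -1 else 5  [with E=6]  = 3; C = min(E, Y) - 4  [with E=6, Y=3]  = -1; Z = 3C - 3E - 4  [with C=-1, E=6]  = -25; D = -Z - E  [with Z=-25, E=6]  = 19.
Change = 28 − 19 = 9.

9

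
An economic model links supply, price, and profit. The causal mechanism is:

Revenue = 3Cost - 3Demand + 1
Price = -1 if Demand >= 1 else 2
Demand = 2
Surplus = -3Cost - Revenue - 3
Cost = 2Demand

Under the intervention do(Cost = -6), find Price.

Under do(Cost=-6), the mechanism Cost = 2Demand is discarded; Cost is fixed at -6.
Since Price is not a descendant of the intervened variable, it is unaffected.
Price = -1 if Demand >= 1 else 2  [with Demand=2]  = -1

-1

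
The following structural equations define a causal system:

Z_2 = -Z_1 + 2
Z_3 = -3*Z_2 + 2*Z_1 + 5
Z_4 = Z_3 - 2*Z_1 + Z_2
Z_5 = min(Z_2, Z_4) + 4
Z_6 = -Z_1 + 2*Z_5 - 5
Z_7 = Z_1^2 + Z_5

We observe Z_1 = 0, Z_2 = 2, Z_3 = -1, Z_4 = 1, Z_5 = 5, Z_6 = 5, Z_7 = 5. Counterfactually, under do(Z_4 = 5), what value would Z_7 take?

6

The intervention breaks the incoming arrows to Z_4: Z_4 = Z_3 - 2*Z_1 + Z_2 no longer applies, and Z_4 = 5.
Z_2 = -Z_1 + 2  [with Z_1=0]  = 2
Z_5 = min(Z_2, Z_4) + 4  [with Z_2=2, Z_4=5]  = 6
Z_7 = Z_1^2 + Z_5  [with Z_1=0, Z_5=6]  = 6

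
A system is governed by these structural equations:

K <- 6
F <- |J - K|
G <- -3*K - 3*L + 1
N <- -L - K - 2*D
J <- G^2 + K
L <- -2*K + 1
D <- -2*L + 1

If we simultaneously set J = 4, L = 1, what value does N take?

Setting J = 4, L = 1 by intervention discards those variables' equations.
D = -2*L + 1  [with L=1]  = -1
N = -L - K - 2*D  [with L=1, K=6, D=-1]  = -5

-5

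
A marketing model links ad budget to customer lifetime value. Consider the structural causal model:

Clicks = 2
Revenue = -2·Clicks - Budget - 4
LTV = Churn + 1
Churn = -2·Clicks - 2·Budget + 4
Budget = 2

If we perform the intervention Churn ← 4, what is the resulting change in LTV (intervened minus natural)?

do(Churn=4) replaces the equation Churn = -2·Clicks - 2·Budget + 4 with the constant Churn = 4.
LTV = Churn + 1  [with Churn=4]  = 5
Without intervention: Churn = -2·Clicks - 2·Budget + 4  [with Clicks=2, Budget=2]  = -4; LTV = Churn + 1  [with Churn=-4]  = -3.
Change = 5 − (-3) = 8.

8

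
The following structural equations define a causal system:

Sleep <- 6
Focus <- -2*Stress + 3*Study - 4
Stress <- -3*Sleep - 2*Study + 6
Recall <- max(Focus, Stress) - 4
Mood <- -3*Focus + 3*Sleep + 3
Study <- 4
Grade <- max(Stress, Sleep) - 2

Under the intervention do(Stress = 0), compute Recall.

The intervention breaks the incoming arrows to Stress: Stress <- -3*Sleep - 2*Study + 6 no longer applies, and Stress = 0.
Focus = -2*Stress + 3*Study - 4  [with Stress=0, Study=4]  = 8
Recall = max(Focus, Stress) - 4  [with Focus=8, Stress=0]  = 4

4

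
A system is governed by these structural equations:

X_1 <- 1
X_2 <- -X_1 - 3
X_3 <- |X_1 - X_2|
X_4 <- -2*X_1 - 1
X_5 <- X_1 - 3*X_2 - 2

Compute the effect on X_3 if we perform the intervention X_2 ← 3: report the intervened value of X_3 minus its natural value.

-3

The intervention breaks the incoming arrows to X_2: X_2 <- -X_1 - 3 no longer applies, and X_2 = 3.
X_3 = |X_1 - X_2|  [with X_1=1, X_2=3]  = 2
Without intervention: X_2 = -X_1 - 3  [with X_1=1]  = -4; X_3 = |X_1 - X_2|  [with X_1=1, X_2=-4]  = 5.
Change = 2 − 5 = -3.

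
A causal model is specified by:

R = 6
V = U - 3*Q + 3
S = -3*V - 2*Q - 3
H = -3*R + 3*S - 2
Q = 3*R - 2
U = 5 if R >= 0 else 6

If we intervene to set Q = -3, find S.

do(Q=-3) replaces the equation Q = 3*R - 2 with the constant Q = -3.
U = 5 if R >= 0 else 6  [with R=6]  = 5
V = U - 3*Q + 3  [with U=5, Q=-3]  = 17
S = -3*V - 2*Q - 3  [with V=17, Q=-3]  = -48

-48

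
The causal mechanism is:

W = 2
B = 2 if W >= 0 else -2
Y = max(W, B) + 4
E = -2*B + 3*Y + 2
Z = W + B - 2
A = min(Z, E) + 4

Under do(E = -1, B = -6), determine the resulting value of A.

The joint intervention fixes E = -1, B = -6, removing each variable's own equation.
Z = W + B - 2  [with W=2, B=-6]  = -6
A = min(Z, E) + 4  [with Z=-6, E=-1]  = -2

-2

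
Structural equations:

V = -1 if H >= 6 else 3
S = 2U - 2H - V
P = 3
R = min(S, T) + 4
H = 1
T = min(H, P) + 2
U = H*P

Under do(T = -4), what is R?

0

The intervention breaks the incoming arrows to T: T = min(H, P) + 2 no longer applies, and T = -4.
U = H*P  [with H=1, P=3]  = 3
V = -1 if H >= 6 else 3  [with H=1]  = 3
S = 2U - 2H - V  [with U=3, H=1, V=3]  = 1
R = min(S, T) + 4  [with S=1, T=-4]  = 0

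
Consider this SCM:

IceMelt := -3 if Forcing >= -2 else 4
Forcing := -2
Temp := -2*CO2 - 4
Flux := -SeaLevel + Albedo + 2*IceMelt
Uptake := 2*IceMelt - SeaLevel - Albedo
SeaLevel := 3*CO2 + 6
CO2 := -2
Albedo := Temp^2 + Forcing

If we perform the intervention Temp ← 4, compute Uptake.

The intervention breaks the incoming arrows to Temp: Temp := -2*CO2 - 4 no longer applies, and Temp = 4.
IceMelt = -3 if Forcing >= -2 else 4  [with Forcing=-2]  = -3
Albedo = Temp^2 + Forcing  [with Temp=4, Forcing=-2]  = 14
SeaLevel = 3*CO2 + 6  [with CO2=-2]  = 0
Uptake = 2*IceMelt - SeaLevel - Albedo  [with IceMelt=-3, SeaLevel=0, Albedo=14]  = -20

-20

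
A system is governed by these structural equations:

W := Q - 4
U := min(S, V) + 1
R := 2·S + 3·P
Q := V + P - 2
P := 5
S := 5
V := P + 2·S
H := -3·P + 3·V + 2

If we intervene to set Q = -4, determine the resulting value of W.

Intervening sets Q = -4 and removes its equation (Q := V + P - 2).
W = Q - 4  [with Q=-4]  = -8

-8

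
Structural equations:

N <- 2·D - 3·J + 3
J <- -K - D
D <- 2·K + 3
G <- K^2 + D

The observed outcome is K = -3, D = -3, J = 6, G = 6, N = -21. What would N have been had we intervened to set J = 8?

do(J=8) replaces the equation J <- -K - D with the constant J = 8.
D = 2·K + 3  [with K=-3]  = -3
N = 2·D - 3·J + 3  [with D=-3, J=8]  = -27

-27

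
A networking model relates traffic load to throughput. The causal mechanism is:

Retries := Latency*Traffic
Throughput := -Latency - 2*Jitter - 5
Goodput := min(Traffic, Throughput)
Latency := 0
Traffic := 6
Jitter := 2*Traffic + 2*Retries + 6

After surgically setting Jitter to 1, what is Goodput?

-7

Under do(Jitter=1), the mechanism Jitter := 2*Traffic + 2*Retries + 6 is discarded; Jitter is fixed at 1.
Throughput = -Latency - 2*Jitter - 5  [with Latency=0, Jitter=1]  = -7
Goodput = min(Traffic, Throughput)  [with Traffic=6, Throughput=-7]  = -7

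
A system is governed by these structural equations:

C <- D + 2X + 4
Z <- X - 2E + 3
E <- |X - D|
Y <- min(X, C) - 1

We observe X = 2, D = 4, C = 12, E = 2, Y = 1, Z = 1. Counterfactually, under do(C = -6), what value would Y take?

-7

do(C=-6) replaces the equation C <- D + 2X + 4 with the constant C = -6.
Y = min(X, C) - 1  [with X=2, C=-6]  = -7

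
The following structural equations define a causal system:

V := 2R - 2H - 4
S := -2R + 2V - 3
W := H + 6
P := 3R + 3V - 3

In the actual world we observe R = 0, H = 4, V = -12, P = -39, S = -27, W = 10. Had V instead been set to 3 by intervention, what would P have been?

6

The intervention breaks the incoming arrows to V: V := 2R - 2H - 4 no longer applies, and V = 3.
P = 3R + 3V - 3  [with R=0, V=3]  = 6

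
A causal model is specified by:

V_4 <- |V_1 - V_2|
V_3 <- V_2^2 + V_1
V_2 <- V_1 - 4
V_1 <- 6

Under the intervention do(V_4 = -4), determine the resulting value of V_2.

The intervention breaks the incoming arrows to V_4: V_4 <- |V_1 - V_2| no longer applies, and V_4 = -4.
Since V_2 is not a descendant of the intervened variable, it is unaffected.
V_2 = V_1 - 4  [with V_1=6]  = 2

2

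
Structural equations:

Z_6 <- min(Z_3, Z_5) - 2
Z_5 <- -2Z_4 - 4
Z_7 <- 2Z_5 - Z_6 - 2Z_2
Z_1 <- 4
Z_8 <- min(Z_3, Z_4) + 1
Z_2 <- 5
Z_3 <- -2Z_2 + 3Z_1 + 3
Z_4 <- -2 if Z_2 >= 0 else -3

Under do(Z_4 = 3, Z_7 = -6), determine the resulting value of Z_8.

4

Setting Z_4 = 3, Z_7 = -6 by intervention discards those variables' equations.
Z_3 = -2Z_2 + 3Z_1 + 3  [with Z_2=5, Z_1=4]  = 5
Z_8 = min(Z_3, Z_4) + 1  [with Z_3=5, Z_4=3]  = 4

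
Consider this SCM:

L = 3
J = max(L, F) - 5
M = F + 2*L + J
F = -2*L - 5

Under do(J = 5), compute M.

The intervention breaks the incoming arrows to J: J = max(L, F) - 5 no longer applies, and J = 5.
F = -2*L - 5  [with L=3]  = -11
M = F + 2*L + J  [with F=-11, L=3, J=5]  = 0

0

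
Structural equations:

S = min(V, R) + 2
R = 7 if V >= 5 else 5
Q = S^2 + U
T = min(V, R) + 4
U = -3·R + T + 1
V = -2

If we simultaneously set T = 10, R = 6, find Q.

-7

The joint intervention fixes T = 10, R = 6, removing each variable's own equation.
S = min(V, R) + 2  [with V=-2, R=6]  = 0
U = -3·R + T + 1  [with R=6, T=10]  = -7
Q = S^2 + U  [with S=0, U=-7]  = -7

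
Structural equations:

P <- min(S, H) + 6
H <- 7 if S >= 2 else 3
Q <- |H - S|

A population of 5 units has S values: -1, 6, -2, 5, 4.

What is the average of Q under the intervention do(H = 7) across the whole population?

Under do(H=7), H's equation is replaced by H=7 for every unit. Per-unit Q: 8, 1, 9, 2, 3. Mean = 4.6.

4.6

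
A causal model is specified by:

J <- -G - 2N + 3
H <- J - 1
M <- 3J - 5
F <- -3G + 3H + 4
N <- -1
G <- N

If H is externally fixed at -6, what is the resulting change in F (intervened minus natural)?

The intervention breaks the incoming arrows to H: H <- J - 1 no longer applies, and H = -6.
G = N  [with N=-1]  = -1
F = -3G + 3H + 4  [with G=-1, H=-6]  = -11
Without intervention: G = N  [with N=-1]  = -1; J = -G - 2N + 3  [with G=-1, N=-1]  = 6; H = J - 1  [with J=6]  = 5; F = -3G + 3H + 4  [with G=-1, H=5]  = 22.
Change = -11 − 22 = -33.

-33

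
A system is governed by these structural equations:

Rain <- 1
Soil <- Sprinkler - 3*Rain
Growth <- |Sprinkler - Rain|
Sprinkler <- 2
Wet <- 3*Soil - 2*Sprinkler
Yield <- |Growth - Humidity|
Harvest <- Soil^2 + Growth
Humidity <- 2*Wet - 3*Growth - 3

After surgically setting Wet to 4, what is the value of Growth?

Intervening sets Wet = 4 and removes its equation (Wet <- 3*Soil - 2*Sprinkler).
No directed path runs from Wet to Growth, so Growth keeps its natural value.
Growth = |Sprinkler - Rain|  [with Sprinkler=2, Rain=1]  = 1

1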